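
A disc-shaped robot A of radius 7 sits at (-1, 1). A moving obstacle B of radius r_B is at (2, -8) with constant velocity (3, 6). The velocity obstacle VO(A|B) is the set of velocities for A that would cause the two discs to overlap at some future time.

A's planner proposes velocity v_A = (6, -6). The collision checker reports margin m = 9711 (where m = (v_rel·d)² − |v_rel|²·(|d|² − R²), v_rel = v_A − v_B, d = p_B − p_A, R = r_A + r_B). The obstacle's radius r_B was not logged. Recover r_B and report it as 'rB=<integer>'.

m = 9711
d = (3, -9);  v_rel = (3, -12),  |v_rel|² = 153
v_rel×d = (3)·(-9) − (-12)·(3) = 9
since m = R²·153 − 9²:  R² = (81 + 9711) / 153 = 64
R = √64 = 8  ⇒  r_B = 8 − 7 = 1

rB=1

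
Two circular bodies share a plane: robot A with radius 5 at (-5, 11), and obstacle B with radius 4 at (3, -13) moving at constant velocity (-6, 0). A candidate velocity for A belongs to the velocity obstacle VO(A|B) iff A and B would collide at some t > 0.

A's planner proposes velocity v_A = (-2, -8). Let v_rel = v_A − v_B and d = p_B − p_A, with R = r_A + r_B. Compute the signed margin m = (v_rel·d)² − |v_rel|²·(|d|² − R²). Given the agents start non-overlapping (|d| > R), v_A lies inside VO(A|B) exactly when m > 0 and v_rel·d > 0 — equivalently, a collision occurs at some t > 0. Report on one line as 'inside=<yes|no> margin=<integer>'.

d = (8, -24),  |d|² = 640;  R = 5+4 = 9,  c = 640−9² = 559
v_rel = (4, -8),  |v_rel|² = 80;  v_rel·d = (4)·(8) + (-8)·(-24) = 224
80·t² − 448·t + 559 = 0  ⇒  m = 224² − 80·559 = 5456
m = 5456 > 0,  v_rel·d = 224 > 0  ⇒  inside

inside=yes margin=5456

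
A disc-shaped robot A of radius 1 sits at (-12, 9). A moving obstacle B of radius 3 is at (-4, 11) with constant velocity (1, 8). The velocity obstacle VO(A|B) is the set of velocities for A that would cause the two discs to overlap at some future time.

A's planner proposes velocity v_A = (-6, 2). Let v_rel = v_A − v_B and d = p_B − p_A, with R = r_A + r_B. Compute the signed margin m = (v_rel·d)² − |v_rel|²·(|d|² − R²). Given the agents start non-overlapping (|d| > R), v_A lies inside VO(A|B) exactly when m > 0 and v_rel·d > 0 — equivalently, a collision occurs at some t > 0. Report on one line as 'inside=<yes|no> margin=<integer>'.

d = (8, 2),  |d|² = 68;  R = 1+3 = 4,  c = 68−4² = 52
v_rel = (-7, -6),  |v_rel|² = 85;  v_rel·d = (-7)·(8) + (-6)·(2) = -68
85·t² + 136·t + 52 = 0  ⇒  m = (-68)² − 85·52 = 204
m = 204 > 0,  v_rel·d = -68 < 0  ⇒  outside

inside=no margin=204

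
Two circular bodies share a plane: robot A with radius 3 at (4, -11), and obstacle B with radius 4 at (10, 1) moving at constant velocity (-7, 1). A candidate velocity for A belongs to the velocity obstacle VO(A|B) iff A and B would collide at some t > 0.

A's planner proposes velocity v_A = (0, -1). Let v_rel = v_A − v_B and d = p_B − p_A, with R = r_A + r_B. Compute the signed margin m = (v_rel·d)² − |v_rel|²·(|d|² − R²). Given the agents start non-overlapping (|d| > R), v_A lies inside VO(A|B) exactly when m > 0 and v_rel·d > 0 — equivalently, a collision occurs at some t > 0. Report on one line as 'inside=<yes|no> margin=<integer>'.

d = (6, 12),  |d|² = 180;  R = 3+4 = 7,  c = 180−7² = 131
v_rel = (7, -2),  |v_rel|² = 53;  v_rel·d = (7)·(6) + (-2)·(12) = 18
53·t² − 36·t + 131 = 0  ⇒  m = 18² − 53·131 = -6619
m = -6619 < 0,  v_rel·d = 18 > 0  ⇒  outside

inside=no margin=-6619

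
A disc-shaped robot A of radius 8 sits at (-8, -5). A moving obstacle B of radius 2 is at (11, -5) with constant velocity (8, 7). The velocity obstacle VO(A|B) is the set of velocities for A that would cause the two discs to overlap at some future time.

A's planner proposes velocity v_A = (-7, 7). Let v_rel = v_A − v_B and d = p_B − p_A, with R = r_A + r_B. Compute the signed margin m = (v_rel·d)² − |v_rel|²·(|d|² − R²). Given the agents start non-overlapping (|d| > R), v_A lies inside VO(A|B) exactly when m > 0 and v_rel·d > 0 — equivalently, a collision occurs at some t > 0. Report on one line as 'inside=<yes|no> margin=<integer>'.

d = (19, 0),  |d|² = 361;  R = 8+2 = 10,  c = 361−10² = 261
v_rel = (-15, 0),  |v_rel|² = 225;  v_rel·d = (-15)·(19) + (0)·(0) = -285
225·t² + 570·t + 261 = 0  ⇒  m = (-285)² − 225·261 = 22500
m = 22500 > 0,  v_rel·d = -285 < 0  ⇒  outside

inside=no margin=22500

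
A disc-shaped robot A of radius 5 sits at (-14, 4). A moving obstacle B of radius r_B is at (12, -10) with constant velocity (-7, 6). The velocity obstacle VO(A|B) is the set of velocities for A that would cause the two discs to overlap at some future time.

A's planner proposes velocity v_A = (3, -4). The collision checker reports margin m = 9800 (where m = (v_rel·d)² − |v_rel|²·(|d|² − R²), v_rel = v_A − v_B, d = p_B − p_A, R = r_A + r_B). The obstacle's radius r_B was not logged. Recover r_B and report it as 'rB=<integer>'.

m = 9800
d = (26, -14);  v_rel = (10, -10),  |v_rel|² = 200
v_rel×d = (10)·(-14) − (-10)·(26) = 120
since m = R²·200 − 120²:  R² = (14400 + 9800) / 200 = 121
R = √121 = 11  ⇒  r_B = 11 − 5 = 6

rB=6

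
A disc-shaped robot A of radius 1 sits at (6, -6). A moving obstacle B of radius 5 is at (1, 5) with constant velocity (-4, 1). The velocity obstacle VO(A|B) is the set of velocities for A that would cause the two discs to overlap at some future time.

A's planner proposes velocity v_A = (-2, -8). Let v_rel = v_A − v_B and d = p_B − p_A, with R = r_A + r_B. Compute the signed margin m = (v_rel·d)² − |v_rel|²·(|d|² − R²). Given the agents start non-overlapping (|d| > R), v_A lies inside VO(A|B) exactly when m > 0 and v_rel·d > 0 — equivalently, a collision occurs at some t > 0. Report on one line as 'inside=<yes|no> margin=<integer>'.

d = (-5, 11),  |d|² = 146;  R = 1+5 = 6,  c = 146−6² = 110
v_rel = (2, -9),  |v_rel|² = 85;  v_rel·d = (2)·(-5) + (-9)·(11) = -109
85·t² + 218·t + 110 = 0  ⇒  m = (-109)² − 85·110 = 2531
m = 2531 > 0,  v_rel·d = -109 < 0  ⇒  outside

inside=no margin=2531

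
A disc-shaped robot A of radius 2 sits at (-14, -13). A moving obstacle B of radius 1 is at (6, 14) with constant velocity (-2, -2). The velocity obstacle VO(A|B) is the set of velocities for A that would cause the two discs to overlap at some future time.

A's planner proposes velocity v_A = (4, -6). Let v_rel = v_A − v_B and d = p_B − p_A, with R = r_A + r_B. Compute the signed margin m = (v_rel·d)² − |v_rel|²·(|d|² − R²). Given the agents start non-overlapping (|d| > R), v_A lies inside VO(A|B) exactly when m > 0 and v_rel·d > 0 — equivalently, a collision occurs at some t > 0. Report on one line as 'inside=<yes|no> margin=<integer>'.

d = (20, 27),  |d|² = 1129;  R = 2+1 = 3,  c = 1129−3² = 1120
v_rel = (6, -4),  |v_rel|² = 52;  v_rel·d = (6)·(20) + (-4)·(27) = 12
52·t² − 24·t + 1120 = 0  ⇒  m = 12² − 52·1120 = -58096
m = -58096 < 0,  v_rel·d = 12 > 0  ⇒  outside

inside=no margin=-58096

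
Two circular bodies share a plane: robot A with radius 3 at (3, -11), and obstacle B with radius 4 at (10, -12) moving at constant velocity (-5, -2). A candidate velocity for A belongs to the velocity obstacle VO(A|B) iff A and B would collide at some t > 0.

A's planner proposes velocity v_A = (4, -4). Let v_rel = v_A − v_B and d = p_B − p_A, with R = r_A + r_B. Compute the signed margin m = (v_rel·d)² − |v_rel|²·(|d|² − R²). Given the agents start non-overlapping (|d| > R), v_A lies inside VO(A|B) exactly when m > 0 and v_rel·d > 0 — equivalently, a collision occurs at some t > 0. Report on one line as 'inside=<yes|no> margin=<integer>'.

d = (7, -1),  |d|² = 50;  R = 3+4 = 7,  c = 50−7² = 1
v_rel = (9, -2),  |v_rel|² = 85;  v_rel·d = (9)·(7) + (-2)·(-1) = 65
85·t² − 130·t + 1 = 0  ⇒  m = 65² − 85·1 = 4140
m = 4140 > 0,  v_rel·d = 65 > 0  ⇒  inside

inside=yes margin=4140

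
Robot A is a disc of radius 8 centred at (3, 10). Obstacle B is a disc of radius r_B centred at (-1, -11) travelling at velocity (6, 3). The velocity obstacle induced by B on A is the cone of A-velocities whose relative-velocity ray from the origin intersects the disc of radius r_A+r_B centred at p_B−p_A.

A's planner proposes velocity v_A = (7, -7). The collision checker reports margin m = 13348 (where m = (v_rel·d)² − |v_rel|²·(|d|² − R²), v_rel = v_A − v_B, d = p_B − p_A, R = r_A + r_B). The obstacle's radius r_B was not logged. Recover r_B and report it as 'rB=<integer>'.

m = 13348
d = (-4, -21);  v_rel = (1, -10),  |v_rel|² = 101
v_rel×d = (1)·(-21) − (-10)·(-4) = -61
since m = R²·101 − (-61)²:  R² = (3721 + 13348) / 101 = 169
R = √169 = 13  ⇒  r_B = 13 − 8 = 5

rB=5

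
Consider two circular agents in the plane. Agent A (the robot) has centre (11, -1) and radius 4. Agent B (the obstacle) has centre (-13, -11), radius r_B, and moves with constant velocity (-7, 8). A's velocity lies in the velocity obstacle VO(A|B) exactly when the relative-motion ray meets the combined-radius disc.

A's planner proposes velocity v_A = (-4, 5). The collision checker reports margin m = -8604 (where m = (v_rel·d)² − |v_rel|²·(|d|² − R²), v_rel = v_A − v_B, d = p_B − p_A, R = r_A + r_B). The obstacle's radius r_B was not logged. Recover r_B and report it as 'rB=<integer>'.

m = -8604
d = (-24, -10);  v_rel = (3, -3),  |v_rel|² = 18
v_rel×d = (3)·(-10) − (-3)·(-24) = -102
since m = R²·18 − (-102)²:  R² = (10404 + -8604) / 18 = 100
R = √100 = 10  ⇒  r_B = 10 − 4 = 6

rB=6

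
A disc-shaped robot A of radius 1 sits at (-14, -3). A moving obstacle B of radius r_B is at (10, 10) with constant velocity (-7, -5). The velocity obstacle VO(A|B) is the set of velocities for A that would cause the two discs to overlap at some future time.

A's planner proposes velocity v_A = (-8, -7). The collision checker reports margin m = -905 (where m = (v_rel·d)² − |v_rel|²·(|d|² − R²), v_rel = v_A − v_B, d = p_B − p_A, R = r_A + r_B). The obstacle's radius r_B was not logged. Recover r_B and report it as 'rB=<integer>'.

m = -905
d = (24, 13);  v_rel = (-1, -2),  |v_rel|² = 5
v_rel×d = (-1)·(13) − (-2)·(24) = 35
since m = R²·5 − 35²:  R² = (1225 + -905) / 5 = 64
R = √64 = 8  ⇒  r_B = 8 − 1 = 7

rB=7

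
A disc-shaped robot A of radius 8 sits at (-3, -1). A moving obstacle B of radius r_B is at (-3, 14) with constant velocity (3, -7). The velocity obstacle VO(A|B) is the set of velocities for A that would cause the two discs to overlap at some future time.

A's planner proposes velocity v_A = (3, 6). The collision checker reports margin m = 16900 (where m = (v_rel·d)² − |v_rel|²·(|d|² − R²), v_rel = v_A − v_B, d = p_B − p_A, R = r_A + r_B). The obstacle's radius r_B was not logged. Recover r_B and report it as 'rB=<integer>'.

m = 16900
d = (0, 15);  v_rel = (0, 13),  |v_rel|² = 169
v_rel×d = (0)·(15) − (13)·(0) = 0
since m = R²·169 − 0²:  R² = (0 + 16900) / 169 = 100
R = √100 = 10  ⇒  r_B = 10 − 8 = 2

rB=2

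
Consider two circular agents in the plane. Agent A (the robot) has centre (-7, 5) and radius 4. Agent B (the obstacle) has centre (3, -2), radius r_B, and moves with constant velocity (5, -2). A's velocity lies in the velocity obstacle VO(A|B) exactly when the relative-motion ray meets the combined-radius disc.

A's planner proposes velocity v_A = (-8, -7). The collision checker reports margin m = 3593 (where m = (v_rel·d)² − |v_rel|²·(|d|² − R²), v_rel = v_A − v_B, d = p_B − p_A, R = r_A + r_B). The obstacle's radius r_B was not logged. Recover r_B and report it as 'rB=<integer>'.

m = 3593
d = (10, -7);  v_rel = (-13, -5),  |v_rel|² = 194
v_rel×d = (-13)·(-7) − (-5)·(10) = 141
since m = R²·194 − 141²:  R² = (19881 + 3593) / 194 = 121
R = √121 = 11  ⇒  r_B = 11 − 4 = 7

rB=7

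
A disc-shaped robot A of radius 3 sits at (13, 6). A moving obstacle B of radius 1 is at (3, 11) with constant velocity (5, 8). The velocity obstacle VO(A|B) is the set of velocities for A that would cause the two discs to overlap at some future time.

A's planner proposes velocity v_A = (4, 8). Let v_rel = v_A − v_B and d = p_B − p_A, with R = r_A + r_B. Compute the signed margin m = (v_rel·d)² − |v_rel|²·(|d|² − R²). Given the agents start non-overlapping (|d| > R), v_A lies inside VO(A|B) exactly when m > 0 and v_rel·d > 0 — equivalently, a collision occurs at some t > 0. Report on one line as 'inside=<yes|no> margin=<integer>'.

d = (-10, 5),  |d|² = 125;  R = 3+1 = 4,  c = 125−4² = 109
v_rel = (-1, 0),  |v_rel|² = 1;  v_rel·d = (-1)·(-10) + (0)·(5) = 10
1·t² − 20·t + 109 = 0  ⇒  m = 10² − 1·109 = -9
m = -9 < 0,  v_rel·d = 10 > 0  ⇒  outside

inside=no margin=-9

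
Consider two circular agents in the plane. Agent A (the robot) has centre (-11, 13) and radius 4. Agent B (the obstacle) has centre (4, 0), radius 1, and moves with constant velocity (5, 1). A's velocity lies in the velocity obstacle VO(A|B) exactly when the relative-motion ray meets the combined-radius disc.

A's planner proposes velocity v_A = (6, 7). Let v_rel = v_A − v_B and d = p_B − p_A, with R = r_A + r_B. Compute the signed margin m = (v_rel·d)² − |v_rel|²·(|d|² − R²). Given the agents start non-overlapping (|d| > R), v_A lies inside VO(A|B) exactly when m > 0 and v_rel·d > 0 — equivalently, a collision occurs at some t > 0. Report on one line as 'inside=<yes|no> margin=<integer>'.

d = (15, -13),  |d|² = 394;  R = 4+1 = 5,  c = 394−5² = 369
v_rel = (1, 6),  |v_rel|² = 37;  v_rel·d = (1)·(15) + (6)·(-13) = -63
37·t² + 126·t + 369 = 0  ⇒  m = (-63)² − 37·369 = -9684
m = -9684 < 0,  v_rel·d = -63 < 0  ⇒  outside

inside=no margin=-9684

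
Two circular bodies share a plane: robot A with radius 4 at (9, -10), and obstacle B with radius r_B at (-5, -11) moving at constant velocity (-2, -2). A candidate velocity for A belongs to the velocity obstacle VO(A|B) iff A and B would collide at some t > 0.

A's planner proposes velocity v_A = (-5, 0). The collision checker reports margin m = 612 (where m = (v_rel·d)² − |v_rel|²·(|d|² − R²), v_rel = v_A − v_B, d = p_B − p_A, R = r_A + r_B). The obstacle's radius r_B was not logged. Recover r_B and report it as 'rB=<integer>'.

m = 612
d = (-14, -1);  v_rel = (-3, 2),  |v_rel|² = 13
v_rel×d = (-3)·(-1) − (2)·(-14) = 31
since m = R²·13 − 31²:  R² = (961 + 612) / 13 = 121
R = √121 = 11  ⇒  r_B = 11 − 4 = 7

rB=7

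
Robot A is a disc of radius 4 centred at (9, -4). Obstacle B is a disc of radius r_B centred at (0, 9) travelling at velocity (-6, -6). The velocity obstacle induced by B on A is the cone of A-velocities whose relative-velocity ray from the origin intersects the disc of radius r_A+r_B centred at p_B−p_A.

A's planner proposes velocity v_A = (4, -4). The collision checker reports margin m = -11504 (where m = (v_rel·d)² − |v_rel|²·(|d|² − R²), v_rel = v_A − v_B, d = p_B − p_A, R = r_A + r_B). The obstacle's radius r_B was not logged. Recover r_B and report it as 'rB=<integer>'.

m = -11504
d = (-9, 13);  v_rel = (10, 2),  |v_rel|² = 104
v_rel×d = (10)·(13) − (2)·(-9) = 148
since m = R²·104 − 148²:  R² = (21904 + -11504) / 104 = 100
R = √100 = 10  ⇒  r_B = 10 − 4 = 6

rB=6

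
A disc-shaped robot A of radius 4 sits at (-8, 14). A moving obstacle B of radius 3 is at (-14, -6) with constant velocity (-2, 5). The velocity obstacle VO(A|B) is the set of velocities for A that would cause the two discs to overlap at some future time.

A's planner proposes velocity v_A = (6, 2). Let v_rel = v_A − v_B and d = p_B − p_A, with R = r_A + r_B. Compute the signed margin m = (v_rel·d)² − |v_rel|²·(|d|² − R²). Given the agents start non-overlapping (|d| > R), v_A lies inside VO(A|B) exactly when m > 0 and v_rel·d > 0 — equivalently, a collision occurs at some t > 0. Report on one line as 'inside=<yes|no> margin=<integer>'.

d = (-6, -20),  |d|² = 436;  R = 4+3 = 7,  c = 436−7² = 387
v_rel = (8, -3),  |v_rel|² = 73;  v_rel·d = (8)·(-6) + (-3)·(-20) = 12
73·t² − 24·t + 387 = 0  ⇒  m = 12² − 73·387 = -28107
m = -28107 < 0,  v_rel·d = 12 > 0  ⇒  outside

inside=no margin=-28107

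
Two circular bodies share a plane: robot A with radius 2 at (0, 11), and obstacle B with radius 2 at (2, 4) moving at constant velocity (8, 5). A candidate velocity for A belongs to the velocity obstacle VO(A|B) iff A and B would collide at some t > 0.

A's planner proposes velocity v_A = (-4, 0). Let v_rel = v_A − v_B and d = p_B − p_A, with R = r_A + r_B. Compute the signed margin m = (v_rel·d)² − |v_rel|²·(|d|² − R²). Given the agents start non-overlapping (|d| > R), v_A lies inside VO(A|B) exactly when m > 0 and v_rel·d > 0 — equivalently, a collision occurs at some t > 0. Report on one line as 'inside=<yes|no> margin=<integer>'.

d = (2, -7),  |d|² = 53;  R = 2+2 = 4,  c = 53−4² = 37
v_rel = (-12, -5),  |v_rel|² = 169;  v_rel·d = (-12)·(2) + (-5)·(-7) = 11
169·t² − 22·t + 37 = 0  ⇒  m = 11² − 169·37 = -6132
m = -6132 < 0,  v_rel·d = 11 > 0  ⇒  outside

inside=no margin=-6132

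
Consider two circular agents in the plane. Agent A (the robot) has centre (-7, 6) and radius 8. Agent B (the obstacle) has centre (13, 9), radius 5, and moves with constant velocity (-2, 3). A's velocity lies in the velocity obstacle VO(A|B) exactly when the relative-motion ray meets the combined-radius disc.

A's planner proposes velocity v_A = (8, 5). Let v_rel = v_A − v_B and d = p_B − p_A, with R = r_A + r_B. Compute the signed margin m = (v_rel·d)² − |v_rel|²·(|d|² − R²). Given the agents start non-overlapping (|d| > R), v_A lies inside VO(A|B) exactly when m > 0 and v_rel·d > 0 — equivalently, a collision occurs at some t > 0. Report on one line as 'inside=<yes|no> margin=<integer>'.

d = (20, 3),  |d|² = 409;  R = 8+5 = 13,  c = 409−13² = 240
v_rel = (10, 2),  |v_rel|² = 104;  v_rel·d = (10)·(20) + (2)·(3) = 206
104·t² − 412·t + 240 = 0  ⇒  m = 206² − 104·240 = 17476
m = 17476 > 0,  v_rel·d = 206 > 0  ⇒  inside

inside=yes margin=17476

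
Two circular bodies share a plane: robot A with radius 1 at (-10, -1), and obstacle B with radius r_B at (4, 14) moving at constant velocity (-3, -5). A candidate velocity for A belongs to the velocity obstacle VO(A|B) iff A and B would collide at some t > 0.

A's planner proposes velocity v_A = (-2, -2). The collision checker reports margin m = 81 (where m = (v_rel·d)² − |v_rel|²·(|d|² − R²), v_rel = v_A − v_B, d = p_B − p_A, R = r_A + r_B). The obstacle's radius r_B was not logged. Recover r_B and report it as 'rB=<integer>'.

m = 81
d = (14, 15);  v_rel = (1, 3),  |v_rel|² = 10
v_rel×d = (1)·(15) − (3)·(14) = -27
since m = R²·10 − (-27)²:  R² = (729 + 81) / 10 = 81
R = √81 = 9  ⇒  r_B = 9 − 1 = 8

rB=8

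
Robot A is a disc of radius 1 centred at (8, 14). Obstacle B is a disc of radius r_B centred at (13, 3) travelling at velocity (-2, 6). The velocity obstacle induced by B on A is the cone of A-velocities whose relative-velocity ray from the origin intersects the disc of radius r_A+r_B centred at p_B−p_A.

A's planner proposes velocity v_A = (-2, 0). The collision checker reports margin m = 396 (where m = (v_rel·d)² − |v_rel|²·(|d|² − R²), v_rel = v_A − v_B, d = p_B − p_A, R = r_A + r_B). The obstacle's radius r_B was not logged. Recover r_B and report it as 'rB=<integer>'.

m = 396
d = (5, -11);  v_rel = (0, -6),  |v_rel|² = 36
v_rel×d = (0)·(-11) − (-6)·(5) = 30
since m = R²·36 − 30²:  R² = (900 + 396) / 36 = 36
R = √36 = 6  ⇒  r_B = 6 − 1 = 5

rB=5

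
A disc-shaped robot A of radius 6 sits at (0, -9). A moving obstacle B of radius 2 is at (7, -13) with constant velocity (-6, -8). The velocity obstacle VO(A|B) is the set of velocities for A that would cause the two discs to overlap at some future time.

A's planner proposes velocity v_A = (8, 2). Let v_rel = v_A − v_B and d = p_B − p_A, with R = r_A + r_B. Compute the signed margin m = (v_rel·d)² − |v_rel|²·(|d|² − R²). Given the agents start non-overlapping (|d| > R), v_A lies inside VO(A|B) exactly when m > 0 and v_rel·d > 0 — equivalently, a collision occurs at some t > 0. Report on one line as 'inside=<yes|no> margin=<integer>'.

d = (7, -4),  |d|² = 65;  R = 6+2 = 8,  c = 65−8² = 1
v_rel = (14, 10),  |v_rel|² = 296;  v_rel·d = (14)·(7) + (10)·(-4) = 58
296·t² − 116·t + 1 = 0  ⇒  m = 58² − 296·1 = 3068
m = 3068 > 0,  v_rel·d = 58 > 0  ⇒  inside

inside=yes margin=3068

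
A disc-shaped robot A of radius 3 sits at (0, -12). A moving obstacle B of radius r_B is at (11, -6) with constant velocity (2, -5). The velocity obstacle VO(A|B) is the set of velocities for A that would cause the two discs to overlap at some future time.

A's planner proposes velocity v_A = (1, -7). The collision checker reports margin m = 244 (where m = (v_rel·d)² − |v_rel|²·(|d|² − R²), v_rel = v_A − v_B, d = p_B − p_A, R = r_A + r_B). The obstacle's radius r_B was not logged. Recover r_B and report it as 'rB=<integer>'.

m = 244
d = (11, 6);  v_rel = (-1, -2),  |v_rel|² = 5
v_rel×d = (-1)·(6) − (-2)·(11) = 16
since m = R²·5 − 16²:  R² = (256 + 244) / 5 = 100
R = √100 = 10  ⇒  r_B = 10 − 3 = 7

rB=7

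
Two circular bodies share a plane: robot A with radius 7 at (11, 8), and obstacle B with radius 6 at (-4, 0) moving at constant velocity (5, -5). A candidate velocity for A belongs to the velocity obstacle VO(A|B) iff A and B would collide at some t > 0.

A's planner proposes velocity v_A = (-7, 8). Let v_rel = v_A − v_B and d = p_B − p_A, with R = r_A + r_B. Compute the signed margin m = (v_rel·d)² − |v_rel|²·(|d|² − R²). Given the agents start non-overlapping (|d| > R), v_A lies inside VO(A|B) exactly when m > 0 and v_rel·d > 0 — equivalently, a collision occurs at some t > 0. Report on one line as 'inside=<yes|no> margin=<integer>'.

d = (-15, -8),  |d|² = 289;  R = 7+6 = 13,  c = 289−13² = 120
v_rel = (-12, 13),  |v_rel|² = 313;  v_rel·d = (-12)·(-15) + (13)·(-8) = 76
313·t² − 152·t + 120 = 0  ⇒  m = 76² − 313·120 = -31784
m = -31784 < 0,  v_rel·d = 76 > 0  ⇒  outside

inside=no margin=-31784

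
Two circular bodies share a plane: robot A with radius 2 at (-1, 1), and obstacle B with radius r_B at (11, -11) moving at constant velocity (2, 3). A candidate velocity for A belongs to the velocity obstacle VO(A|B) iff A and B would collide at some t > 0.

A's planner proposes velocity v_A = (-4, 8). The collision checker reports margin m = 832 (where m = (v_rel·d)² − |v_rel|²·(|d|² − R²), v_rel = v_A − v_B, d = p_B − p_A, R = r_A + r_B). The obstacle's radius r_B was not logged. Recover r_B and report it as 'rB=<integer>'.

m = 832
d = (12, -12);  v_rel = (-6, 5),  |v_rel|² = 61
v_rel×d = (-6)·(-12) − (5)·(12) = 12
since m = R²·61 − 12²:  R² = (144 + 832) / 61 = 16
R = √16 = 4  ⇒  r_B = 4 − 2 = 2

rB=2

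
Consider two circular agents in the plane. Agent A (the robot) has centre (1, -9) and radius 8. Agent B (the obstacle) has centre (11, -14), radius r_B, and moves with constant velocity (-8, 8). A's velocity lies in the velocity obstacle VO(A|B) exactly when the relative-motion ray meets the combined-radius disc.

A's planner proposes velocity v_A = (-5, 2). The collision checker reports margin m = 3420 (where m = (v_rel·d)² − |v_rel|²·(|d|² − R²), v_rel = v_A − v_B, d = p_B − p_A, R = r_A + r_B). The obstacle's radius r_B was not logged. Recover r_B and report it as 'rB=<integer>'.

m = 3420
d = (10, -5);  v_rel = (3, -6),  |v_rel|² = 45
v_rel×d = (3)·(-5) − (-6)·(10) = 45
since m = R²·45 − 45²:  R² = (2025 + 3420) / 45 = 121
R = √121 = 11  ⇒  r_B = 11 − 8 = 3

rB=3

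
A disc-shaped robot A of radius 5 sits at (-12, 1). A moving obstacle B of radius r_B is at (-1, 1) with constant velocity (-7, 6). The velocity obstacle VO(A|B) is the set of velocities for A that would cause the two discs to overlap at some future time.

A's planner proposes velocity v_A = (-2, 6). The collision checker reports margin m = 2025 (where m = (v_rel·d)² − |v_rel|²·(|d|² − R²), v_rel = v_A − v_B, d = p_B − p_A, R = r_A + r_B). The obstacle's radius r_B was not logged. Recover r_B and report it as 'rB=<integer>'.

m = 2025
d = (11, 0);  v_rel = (5, 0),  |v_rel|² = 25
v_rel×d = (5)·(0) − (0)·(11) = 0
since m = R²·25 − 0²:  R² = (0 + 2025) / 25 = 81
R = √81 = 9  ⇒  r_B = 9 − 5 = 4

rB=4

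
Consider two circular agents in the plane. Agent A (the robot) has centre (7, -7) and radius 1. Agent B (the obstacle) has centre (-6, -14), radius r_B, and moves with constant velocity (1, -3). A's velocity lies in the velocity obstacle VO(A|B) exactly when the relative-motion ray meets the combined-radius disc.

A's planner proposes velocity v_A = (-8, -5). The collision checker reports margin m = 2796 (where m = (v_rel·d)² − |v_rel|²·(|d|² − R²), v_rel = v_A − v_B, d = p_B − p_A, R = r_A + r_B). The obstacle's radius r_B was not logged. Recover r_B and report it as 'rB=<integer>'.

m = 2796
d = (-13, -7);  v_rel = (-9, -2),  |v_rel|² = 85
v_rel×d = (-9)·(-7) − (-2)·(-13) = 37
since m = R²·85 − 37²:  R² = (1369 + 2796) / 85 = 49
R = √49 = 7  ⇒  r_B = 7 − 1 = 6

rB=6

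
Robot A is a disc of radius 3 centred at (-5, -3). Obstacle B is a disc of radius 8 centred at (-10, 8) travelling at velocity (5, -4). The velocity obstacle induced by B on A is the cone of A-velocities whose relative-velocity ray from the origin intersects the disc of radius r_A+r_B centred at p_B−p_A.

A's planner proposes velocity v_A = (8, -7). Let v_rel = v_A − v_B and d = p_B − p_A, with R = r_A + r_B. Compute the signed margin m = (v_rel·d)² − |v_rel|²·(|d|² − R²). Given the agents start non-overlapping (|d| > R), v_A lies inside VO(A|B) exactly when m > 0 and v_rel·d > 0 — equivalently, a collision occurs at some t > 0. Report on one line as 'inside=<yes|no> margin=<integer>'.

d = (-5, 11),  |d|² = 146;  R = 3+8 = 11,  c = 146−11² = 25
v_rel = (3, -3),  |v_rel|² = 18;  v_rel·d = (3)·(-5) + (-3)·(11) = -48
18·t² + 96·t + 25 = 0  ⇒  m = (-48)² − 18·25 = 1854
m = 1854 > 0,  v_rel·d = -48 < 0  ⇒  outside

inside=no margin=1854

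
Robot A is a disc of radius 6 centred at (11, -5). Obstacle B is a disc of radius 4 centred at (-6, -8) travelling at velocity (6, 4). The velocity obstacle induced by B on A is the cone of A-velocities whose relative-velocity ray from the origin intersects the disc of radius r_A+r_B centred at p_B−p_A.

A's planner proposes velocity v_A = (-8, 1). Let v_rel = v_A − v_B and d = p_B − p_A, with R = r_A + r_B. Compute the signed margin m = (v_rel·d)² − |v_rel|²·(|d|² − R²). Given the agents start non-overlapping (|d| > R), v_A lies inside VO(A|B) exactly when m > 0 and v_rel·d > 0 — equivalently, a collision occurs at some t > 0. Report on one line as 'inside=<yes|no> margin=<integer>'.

d = (-17, -3),  |d|² = 298;  R = 6+4 = 10,  c = 298−10² = 198
v_rel = (-14, -3),  |v_rel|² = 205;  v_rel·d = (-14)·(-17) + (-3)·(-3) = 247
205·t² − 494·t + 198 = 0  ⇒  m = 247² − 205·198 = 20419
m = 20419 > 0,  v_rel·d = 247 > 0  ⇒  inside

inside=yes margin=20419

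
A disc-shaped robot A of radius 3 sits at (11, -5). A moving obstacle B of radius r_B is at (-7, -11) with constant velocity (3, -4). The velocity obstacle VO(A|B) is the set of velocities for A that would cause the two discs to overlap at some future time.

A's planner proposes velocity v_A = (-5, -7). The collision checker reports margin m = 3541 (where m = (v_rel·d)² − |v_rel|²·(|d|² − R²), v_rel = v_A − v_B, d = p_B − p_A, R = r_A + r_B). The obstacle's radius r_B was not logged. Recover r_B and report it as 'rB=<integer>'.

m = 3541
d = (-18, -6);  v_rel = (-8, -3),  |v_rel|² = 73
v_rel×d = (-8)·(-6) − (-3)·(-18) = -6
since m = R²·73 − (-6)²:  R² = (36 + 3541) / 73 = 49
R = √49 = 7  ⇒  r_B = 7 − 3 = 4

rB=4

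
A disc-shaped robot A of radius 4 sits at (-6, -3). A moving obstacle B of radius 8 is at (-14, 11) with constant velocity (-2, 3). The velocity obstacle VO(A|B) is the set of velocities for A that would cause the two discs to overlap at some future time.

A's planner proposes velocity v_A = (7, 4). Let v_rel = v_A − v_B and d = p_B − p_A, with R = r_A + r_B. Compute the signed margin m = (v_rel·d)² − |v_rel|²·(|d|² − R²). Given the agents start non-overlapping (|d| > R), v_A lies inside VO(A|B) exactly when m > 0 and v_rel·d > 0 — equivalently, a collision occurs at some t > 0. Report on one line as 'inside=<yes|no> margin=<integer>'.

d = (-8, 14),  |d|² = 260;  R = 4+8 = 12,  c = 260−12² = 116
v_rel = (9, 1),  |v_rel|² = 82;  v_rel·d = (9)·(-8) + (1)·(14) = -58
82·t² + 116·t + 116 = 0  ⇒  m = (-58)² − 82·116 = -6148
m = -6148 < 0,  v_rel·d = -58 < 0  ⇒  outside

inside=no margin=-6148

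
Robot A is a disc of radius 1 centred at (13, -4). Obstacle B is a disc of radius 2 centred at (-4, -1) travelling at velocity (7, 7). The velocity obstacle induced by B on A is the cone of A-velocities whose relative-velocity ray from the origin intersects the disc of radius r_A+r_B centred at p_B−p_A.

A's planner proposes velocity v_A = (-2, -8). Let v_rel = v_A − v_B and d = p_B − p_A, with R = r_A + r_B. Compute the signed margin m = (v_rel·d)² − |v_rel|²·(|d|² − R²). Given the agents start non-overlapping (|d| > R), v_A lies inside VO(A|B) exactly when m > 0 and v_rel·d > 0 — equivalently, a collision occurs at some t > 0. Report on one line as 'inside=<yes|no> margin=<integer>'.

d = (-17, 3),  |d|² = 298;  R = 1+2 = 3,  c = 298−3² = 289
v_rel = (-9, -15),  |v_rel|² = 306;  v_rel·d = (-9)·(-17) + (-15)·(3) = 108
306·t² − 216·t + 289 = 0  ⇒  m = 108² − 306·289 = -76770
m = -76770 < 0,  v_rel·d = 108 > 0  ⇒  outside

inside=no margin=-76770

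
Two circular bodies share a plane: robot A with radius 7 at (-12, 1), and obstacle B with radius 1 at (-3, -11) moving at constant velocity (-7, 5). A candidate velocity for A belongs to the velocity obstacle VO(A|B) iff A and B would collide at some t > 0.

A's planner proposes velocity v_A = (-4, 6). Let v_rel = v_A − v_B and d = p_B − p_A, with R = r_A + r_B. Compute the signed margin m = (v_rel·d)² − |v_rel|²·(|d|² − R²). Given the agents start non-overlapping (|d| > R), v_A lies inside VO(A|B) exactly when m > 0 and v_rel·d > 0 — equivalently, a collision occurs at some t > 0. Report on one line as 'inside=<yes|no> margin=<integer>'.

d = (9, -12),  |d|² = 225;  R = 7+1 = 8,  c = 225−8² = 161
v_rel = (3, 1),  |v_rel|² = 10;  v_rel·d = (3)·(9) + (1)·(-12) = 15
10·t² − 30·t + 161 = 0  ⇒  m = 15² − 10·161 = -1385
m = -1385 < 0,  v_rel·d = 15 > 0  ⇒  outside

inside=no margin=-1385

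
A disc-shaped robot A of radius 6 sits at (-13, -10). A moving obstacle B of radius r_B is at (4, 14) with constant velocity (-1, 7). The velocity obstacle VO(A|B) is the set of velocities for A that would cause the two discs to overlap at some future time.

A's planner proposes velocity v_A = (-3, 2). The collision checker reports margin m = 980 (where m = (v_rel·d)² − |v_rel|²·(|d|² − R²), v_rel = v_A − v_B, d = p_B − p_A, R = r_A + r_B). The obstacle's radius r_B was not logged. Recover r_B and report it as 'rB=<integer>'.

m = 980
d = (17, 24);  v_rel = (-2, -5),  |v_rel|² = 29
v_rel×d = (-2)·(24) − (-5)·(17) = 37
since m = R²·29 − 37²:  R² = (1369 + 980) / 29 = 81
R = √81 = 9  ⇒  r_B = 9 − 6 = 3

rB=3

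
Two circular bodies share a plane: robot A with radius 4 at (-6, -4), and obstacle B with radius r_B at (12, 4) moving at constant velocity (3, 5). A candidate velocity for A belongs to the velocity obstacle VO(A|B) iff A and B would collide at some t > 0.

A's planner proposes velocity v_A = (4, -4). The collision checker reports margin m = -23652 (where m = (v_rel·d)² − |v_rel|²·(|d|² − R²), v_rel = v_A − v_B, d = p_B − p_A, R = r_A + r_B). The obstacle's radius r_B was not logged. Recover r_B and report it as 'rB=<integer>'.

m = -23652
d = (18, 8);  v_rel = (1, -9),  |v_rel|² = 82
v_rel×d = (1)·(8) − (-9)·(18) = 170
since m = R²·82 − 170²:  R² = (28900 + -23652) / 82 = 64
R = √64 = 8  ⇒  r_B = 8 − 4 = 4

rB=4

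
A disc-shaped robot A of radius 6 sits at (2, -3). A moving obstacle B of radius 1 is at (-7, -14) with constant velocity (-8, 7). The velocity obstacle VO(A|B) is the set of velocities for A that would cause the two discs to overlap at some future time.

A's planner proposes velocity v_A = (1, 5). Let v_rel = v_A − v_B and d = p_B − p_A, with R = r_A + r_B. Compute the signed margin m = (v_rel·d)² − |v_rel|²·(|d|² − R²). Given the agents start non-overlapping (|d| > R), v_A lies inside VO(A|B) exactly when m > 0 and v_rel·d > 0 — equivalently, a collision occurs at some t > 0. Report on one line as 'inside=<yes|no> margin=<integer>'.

d = (-9, -11),  |d|² = 202;  R = 6+1 = 7,  c = 202−7² = 153
v_rel = (9, -2),  |v_rel|² = 85;  v_rel·d = (9)·(-9) + (-2)·(-11) = -59
85·t² + 118·t + 153 = 0  ⇒  m = (-59)² − 85·153 = -9524
m = -9524 < 0,  v_rel·d = -59 < 0  ⇒  outside

inside=no margin=-9524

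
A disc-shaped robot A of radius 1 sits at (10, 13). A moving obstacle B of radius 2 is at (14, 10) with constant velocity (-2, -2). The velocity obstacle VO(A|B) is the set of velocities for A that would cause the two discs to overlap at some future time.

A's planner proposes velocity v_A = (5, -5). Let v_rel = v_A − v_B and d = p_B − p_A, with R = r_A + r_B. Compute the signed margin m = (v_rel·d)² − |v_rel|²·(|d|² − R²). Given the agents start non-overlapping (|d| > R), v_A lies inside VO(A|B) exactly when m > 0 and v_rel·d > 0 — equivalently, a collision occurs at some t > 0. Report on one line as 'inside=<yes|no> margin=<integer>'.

d = (4, -3),  |d|² = 25;  R = 1+2 = 3,  c = 25−3² = 16
v_rel = (7, -3),  |v_rel|² = 58;  v_rel·d = (7)·(4) + (-3)·(-3) = 37
58·t² − 74·t + 16 = 0  ⇒  m = 37² − 58·16 = 441
m = 441 > 0,  v_rel·d = 37 > 0  ⇒  inside

inside=yes margin=441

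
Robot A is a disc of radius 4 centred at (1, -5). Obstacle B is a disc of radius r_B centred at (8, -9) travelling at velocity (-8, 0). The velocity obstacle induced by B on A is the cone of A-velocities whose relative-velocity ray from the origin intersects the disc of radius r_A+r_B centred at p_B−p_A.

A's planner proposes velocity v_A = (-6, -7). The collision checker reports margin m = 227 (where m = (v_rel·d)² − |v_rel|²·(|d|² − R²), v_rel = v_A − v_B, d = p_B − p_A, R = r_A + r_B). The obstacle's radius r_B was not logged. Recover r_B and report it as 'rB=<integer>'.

m = 227
d = (7, -4);  v_rel = (2, -7),  |v_rel|² = 53
v_rel×d = (2)·(-4) − (-7)·(7) = 41
since m = R²·53 − 41²:  R² = (1681 + 227) / 53 = 36
R = √36 = 6  ⇒  r_B = 6 − 4 = 2

rB=2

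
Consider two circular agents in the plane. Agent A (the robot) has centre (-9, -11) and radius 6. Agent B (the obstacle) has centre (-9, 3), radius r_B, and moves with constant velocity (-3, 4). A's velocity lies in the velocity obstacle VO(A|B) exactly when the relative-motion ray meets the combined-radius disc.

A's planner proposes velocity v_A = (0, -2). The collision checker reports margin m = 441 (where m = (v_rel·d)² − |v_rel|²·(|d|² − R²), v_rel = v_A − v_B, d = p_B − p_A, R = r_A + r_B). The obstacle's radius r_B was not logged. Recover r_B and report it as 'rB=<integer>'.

m = 441
d = (0, 14);  v_rel = (3, -6),  |v_rel|² = 45
v_rel×d = (3)·(14) − (-6)·(0) = 42
since m = R²·45 − 42²:  R² = (1764 + 441) / 45 = 49
R = √49 = 7  ⇒  r_B = 7 − 6 = 1

rB=1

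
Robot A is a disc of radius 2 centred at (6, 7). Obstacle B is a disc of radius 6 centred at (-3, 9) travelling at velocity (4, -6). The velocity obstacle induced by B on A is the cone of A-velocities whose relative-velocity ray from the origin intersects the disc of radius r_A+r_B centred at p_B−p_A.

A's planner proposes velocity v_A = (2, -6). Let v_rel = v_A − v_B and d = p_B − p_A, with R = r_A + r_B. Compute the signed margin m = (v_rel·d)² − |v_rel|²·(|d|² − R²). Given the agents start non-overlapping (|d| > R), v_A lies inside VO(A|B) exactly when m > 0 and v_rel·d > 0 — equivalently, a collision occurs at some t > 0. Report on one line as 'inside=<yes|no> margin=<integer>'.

d = (-9, 2),  |d|² = 85;  R = 2+6 = 8,  c = 85−8² = 21
v_rel = (-2, 0),  |v_rel|² = 4;  v_rel·d = (-2)·(-9) + (0)·(2) = 18
4·t² − 36·t + 21 = 0  ⇒  m = 18² − 4·21 = 240
m = 240 > 0,  v_rel·d = 18 > 0  ⇒  inside

inside=yes margin=240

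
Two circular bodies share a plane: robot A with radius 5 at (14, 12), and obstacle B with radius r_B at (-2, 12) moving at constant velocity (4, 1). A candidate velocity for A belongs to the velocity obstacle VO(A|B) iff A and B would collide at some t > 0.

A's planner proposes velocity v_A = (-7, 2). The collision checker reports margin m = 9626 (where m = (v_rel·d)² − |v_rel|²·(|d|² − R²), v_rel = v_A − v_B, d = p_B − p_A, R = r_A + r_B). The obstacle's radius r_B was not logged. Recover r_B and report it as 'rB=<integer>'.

m = 9626
d = (-16, 0);  v_rel = (-11, 1),  |v_rel|² = 122
v_rel×d = (-11)·(0) − (1)·(-16) = 16
since m = R²·122 − 16²:  R² = (256 + 9626) / 122 = 81
R = √81 = 9  ⇒  r_B = 9 − 5 = 4

rB=4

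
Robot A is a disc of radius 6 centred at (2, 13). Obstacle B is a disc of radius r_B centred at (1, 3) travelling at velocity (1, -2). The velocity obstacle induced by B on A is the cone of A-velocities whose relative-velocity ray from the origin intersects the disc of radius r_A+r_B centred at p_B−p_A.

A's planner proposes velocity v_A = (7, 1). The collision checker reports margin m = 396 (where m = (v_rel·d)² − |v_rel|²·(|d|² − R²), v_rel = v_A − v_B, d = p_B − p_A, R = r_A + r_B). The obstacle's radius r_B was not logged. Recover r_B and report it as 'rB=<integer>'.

m = 396
d = (-1, -10);  v_rel = (6, 3),  |v_rel|² = 45
v_rel×d = (6)·(-10) − (3)·(-1) = -57
since m = R²·45 − (-57)²:  R² = (3249 + 396) / 45 = 81
R = √81 = 9  ⇒  r_B = 9 − 6 = 3

rB=3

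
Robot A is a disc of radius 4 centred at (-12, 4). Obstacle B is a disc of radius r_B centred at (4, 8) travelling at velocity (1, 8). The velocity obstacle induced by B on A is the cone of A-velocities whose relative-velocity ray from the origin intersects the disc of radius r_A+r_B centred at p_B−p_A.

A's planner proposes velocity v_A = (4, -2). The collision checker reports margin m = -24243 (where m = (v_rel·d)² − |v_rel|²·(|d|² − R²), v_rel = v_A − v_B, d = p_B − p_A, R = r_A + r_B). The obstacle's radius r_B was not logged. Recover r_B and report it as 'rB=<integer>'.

m = -24243
d = (16, 4);  v_rel = (3, -10),  |v_rel|² = 109
v_rel×d = (3)·(4) − (-10)·(16) = 172
since m = R²·109 − 172²:  R² = (29584 + -24243) / 109 = 49
R = √49 = 7  ⇒  r_B = 7 − 4 = 3

rB=3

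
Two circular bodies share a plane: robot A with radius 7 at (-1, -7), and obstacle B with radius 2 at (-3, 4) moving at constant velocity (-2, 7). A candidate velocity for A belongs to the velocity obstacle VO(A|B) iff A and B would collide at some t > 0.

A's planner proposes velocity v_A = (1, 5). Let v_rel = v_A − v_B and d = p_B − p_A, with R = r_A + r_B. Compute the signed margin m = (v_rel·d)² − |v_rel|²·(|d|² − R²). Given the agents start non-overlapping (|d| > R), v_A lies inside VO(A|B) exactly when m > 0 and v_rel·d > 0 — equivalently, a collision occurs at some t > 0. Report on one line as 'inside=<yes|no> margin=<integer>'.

d = (-2, 11),  |d|² = 125;  R = 7+2 = 9,  c = 125−9² = 44
v_rel = (3, -2),  |v_rel|² = 13;  v_rel·d = (3)·(-2) + (-2)·(11) = -28
13·t² + 56·t + 44 = 0  ⇒  m = (-28)² − 13·44 = 212
m = 212 > 0,  v_rel·d = -28 < 0  ⇒  outside

inside=no margin=212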